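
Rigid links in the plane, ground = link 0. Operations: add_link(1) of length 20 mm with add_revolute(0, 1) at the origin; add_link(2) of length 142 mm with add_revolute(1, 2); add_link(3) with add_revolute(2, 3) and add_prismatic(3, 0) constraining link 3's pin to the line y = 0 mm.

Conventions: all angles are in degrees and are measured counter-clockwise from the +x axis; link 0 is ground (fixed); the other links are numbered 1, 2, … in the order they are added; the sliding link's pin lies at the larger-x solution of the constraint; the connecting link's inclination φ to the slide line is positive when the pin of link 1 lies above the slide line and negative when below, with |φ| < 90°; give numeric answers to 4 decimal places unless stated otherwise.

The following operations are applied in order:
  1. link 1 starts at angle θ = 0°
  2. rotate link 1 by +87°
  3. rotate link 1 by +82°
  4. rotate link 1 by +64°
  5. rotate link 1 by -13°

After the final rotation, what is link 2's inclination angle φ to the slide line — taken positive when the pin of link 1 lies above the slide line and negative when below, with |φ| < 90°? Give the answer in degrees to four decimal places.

geometry: r = 20 mm, L = 142 mm, e = 0 mm; θ starts at 0°
rotate link 1 by +87°: θ ← 0° +87° = 87°
rotate link 1 by +82°: θ ← 87° +82° = 169°
rotate link 1 by +64°: θ ← 169° +64° = 233°
rotate link 1 by -13°: θ ← 233° -13° = 220°
h = r sin θ − e = -12.855752 − 0 = -12.855752
sin φ = h / L = -12.855752 / 142 = -0.09053347
φ = arcsin(-0.09053347) = -5.194298°

-5.1943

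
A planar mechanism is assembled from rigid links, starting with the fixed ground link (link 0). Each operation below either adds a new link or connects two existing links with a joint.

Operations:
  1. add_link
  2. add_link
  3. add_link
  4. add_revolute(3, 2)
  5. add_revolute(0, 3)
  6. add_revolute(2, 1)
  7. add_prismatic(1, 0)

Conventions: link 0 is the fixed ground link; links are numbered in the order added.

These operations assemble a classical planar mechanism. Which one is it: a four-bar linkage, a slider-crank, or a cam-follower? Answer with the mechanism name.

links: 4 (incl. ground); joints: 3 revolute, 1 prismatic, 0 higher (cam) pair, forming one closed loop
4 links, 3 revolutes + 1 prismatic in one loop → slider-crank

slider-crank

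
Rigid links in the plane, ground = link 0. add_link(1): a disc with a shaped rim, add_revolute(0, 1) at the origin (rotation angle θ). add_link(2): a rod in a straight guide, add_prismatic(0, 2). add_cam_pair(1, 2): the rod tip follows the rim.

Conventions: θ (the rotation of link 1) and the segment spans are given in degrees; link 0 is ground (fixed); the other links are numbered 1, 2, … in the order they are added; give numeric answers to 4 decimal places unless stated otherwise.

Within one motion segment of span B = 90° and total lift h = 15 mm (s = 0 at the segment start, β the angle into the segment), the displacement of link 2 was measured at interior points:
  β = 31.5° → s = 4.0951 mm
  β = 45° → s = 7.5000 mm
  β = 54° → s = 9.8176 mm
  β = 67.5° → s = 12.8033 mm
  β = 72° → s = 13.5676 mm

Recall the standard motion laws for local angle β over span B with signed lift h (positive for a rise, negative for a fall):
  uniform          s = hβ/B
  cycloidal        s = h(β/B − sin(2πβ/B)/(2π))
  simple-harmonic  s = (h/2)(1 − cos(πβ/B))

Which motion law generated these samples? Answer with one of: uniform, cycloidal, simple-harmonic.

candidates at β/B = r: uniform s = h·r (linear in β); cycloidal s = h·(r − sin(2πr)/(2π)); simple-harmonic s = (h/2)(1 − cos(πr))
β=31.5°: printed 4.0951 | uniform 5.2500, cycloidal 3.3186, simple-harmonic 4.0951
β=45°: printed 7.5000 | uniform 7.5000, cycloidal 7.5000, simple-harmonic 7.5000
β=54°: printed 9.8176 | uniform 9.0000, cycloidal 10.4032, simple-harmonic 9.8176
β=67.5°: printed 12.8033 | uniform 11.2500, cycloidal 13.6373, simple-harmonic 12.8033
β=72°: printed 13.5676 | uniform 12.0000, cycloidal 14.2705, simple-harmonic 13.5676
only one law matches every sample → simple-harmonic

simple-harmonic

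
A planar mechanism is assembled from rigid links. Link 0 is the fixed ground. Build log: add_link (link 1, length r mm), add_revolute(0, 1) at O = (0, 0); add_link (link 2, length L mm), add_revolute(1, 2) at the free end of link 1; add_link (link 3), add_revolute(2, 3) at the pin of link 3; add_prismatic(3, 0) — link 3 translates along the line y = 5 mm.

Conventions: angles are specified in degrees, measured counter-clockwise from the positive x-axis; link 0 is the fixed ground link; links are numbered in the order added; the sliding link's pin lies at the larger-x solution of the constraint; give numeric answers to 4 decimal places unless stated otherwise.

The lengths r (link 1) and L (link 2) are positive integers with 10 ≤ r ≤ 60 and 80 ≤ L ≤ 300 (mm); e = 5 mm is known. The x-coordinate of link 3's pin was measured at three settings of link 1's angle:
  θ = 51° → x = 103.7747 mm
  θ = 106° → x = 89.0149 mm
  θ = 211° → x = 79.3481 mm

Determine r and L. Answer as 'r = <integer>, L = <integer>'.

constraint per measurement: (x − r cos θ)² + (r sin θ − e)² = L²
subtracting the θ₁ and θ₂ equations cancels the r² and L² terms:
r = (x₁² − x₂²) / (2[(x₁cos θ₁ + e sin θ₁) − (x₂cos θ₂ + e sin θ₂)]) = 16.0000 → r = 16
L² = (x₁ − r cos θ₁)² + (r sin θ₁ − e)² = 8836.0039 → L = 94.0000 → L = 94
check at θ₃=211°: x = 79.3481 (printed 79.3481) ✓

r = 16, L = 94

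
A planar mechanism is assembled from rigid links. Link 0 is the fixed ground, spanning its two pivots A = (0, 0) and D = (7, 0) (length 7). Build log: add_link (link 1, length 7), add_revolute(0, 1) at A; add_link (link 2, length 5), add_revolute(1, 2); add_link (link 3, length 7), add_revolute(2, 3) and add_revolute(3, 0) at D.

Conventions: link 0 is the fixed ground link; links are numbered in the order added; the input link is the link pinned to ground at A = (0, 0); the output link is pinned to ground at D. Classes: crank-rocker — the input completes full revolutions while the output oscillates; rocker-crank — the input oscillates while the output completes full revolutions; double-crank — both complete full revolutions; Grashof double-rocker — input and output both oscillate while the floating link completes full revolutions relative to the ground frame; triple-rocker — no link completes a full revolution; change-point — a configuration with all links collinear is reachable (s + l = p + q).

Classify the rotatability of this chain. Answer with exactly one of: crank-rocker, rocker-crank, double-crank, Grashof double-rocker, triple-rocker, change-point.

lengths: ground=7, input=7, coupler=5, output=7
sorted: s=5 (shortest), l=7 (longest), p+q=14
s + l = 12 vs p + q = 14
s + l < p + q (Grashof) with shortest = coupler link → Grashof double-rocker

Grashof double-rocker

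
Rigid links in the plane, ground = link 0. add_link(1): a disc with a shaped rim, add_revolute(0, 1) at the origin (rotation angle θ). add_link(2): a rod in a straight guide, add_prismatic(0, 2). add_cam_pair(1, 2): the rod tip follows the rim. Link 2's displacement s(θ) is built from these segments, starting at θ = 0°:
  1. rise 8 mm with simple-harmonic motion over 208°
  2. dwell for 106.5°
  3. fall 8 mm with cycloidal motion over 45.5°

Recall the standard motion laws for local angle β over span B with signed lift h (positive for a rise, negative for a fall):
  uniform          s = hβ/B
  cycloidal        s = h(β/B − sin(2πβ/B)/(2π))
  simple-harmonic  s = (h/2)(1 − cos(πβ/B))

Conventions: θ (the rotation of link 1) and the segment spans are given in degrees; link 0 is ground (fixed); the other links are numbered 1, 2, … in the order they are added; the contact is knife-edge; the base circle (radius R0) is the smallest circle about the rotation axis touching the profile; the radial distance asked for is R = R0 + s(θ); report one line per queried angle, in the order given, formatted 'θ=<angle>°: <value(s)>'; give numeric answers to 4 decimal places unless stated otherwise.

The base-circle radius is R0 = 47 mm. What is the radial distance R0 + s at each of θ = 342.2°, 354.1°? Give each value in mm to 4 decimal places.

segment 1 (0° to 208°, simple-harmonic, h = 8) is passed completely: s = 0.0000 + (8) = 8.0000
segment 2 (208° to 314.5°, dwell): s unchanged at 8.0000
θ = 342.2° falls in segment 3 (314.5° to 360°, cycloidal, h = -8): β = 342.2 − 314.5 = 27.7°, B = 45.5°; Δs = -8·(0.6088 − sin(2π·0.6088)/(2π)) = -5.6744; s = 8.0000 − 5.6744 = 2.3256
θ = 354.1° falls in segment 3 (314.5° to 360°, cycloidal, h = -8): β = 354.1 − 314.5 = 39.6°, B = 45.5°; Δs = -8·(0.8703 − sin(2π·0.8703)/(2π)) = -7.8890; s = 8.0000 − 7.8890 = 0.1110
θ=342.2°: R = R0 + s = 47 + 2.3256 = 49.3256
θ=354.1°: R = R0 + s = 47 + 0.1110 = 47.1110

θ=342.2°: 49.3256
θ=354.1°: 47.1110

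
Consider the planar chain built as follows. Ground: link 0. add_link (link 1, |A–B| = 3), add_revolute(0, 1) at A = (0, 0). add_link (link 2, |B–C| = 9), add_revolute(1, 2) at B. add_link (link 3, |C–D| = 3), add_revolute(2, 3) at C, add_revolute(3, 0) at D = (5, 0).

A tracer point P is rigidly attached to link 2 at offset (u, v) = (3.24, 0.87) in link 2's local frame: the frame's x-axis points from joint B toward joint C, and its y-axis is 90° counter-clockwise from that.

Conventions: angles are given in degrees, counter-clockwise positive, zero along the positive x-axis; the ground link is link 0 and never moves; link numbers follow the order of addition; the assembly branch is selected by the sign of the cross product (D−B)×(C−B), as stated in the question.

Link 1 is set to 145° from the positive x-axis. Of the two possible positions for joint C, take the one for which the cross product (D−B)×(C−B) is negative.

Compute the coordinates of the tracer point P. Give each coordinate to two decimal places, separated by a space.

A=(0,0), D=(5.00,0)
B = A + 3.00·(cos145°, sin145°) = (-2.4575, 1.7207)
|BD| = 7.6534
circle(B,9.00) ∩ circle(D,3.00): a=8.5305, h=2.8689
  candidates: C₊=(6.4997,2.5983) cross=21.957; C₋=(5.2096,-2.9927) cross=-21.957
  branch - wants cross < 0 → take C=(5.2096,-2.9927) (cross=-21.957)
ex = (C−B)/|BC| = (0.8519,-0.5237); ey = (0.5237,0.8519)
P = B + 3.24·ex + 0.87·ey = (0.7583,0.7651)

0.76 0.77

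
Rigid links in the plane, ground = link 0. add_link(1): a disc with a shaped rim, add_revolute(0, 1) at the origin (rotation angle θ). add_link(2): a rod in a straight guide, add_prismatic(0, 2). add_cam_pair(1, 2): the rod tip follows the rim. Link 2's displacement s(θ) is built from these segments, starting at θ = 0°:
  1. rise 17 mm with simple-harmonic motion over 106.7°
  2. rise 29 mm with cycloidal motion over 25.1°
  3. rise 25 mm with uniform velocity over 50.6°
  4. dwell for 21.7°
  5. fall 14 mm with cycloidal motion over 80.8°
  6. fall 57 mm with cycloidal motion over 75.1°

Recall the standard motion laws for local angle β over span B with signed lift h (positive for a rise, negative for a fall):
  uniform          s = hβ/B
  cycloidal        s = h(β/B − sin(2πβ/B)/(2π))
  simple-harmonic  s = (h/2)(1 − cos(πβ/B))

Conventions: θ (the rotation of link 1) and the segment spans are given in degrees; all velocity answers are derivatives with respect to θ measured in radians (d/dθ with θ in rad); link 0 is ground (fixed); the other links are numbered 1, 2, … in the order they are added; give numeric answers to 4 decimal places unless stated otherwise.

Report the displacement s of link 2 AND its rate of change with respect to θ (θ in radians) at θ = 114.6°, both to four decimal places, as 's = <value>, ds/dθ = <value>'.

segment 1 (0° to 106.7°, simple-harmonic, h = 17) is passed completely: s = 0.0000 + (17) = 17.0000
θ = 114.6° falls in segment 2 (106.7° to 131.8°, cycloidal, h = 29): β = 114.6 − 106.7 = 7.9°, B = 25.1°; Δs = 29·(0.3147 − sin(2π·0.3147)/(2π)) = 4.8886; s = 17.0000 + 4.8886 = 21.8886
velocity in seg [106.7°–131.8°] (cycloidal), θ in radians: β = 7.9° = 0.1379 rad, B = 25.1° = 0.4381 rad; ds/dθ = (h/B)(1 − cos(2πβ/B)) = (29/0.4381)(1 − cos(2π·0.3147)) = 92.389942 mm/rad

s = 21.8886, ds/dθ = 92.3899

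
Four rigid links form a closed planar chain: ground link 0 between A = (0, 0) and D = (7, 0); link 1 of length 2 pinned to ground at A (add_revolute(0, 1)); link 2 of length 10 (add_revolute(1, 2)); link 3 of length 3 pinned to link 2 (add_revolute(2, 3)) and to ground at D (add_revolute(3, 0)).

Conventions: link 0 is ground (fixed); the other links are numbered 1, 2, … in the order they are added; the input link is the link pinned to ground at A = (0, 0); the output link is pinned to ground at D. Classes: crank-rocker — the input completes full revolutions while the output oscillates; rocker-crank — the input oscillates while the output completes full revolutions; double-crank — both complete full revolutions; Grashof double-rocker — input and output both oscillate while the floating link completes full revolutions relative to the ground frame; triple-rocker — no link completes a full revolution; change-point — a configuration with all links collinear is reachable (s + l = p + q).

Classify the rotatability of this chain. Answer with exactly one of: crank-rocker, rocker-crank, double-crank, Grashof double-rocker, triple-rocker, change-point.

lengths: ground=7, input=2, coupler=10, output=3
sorted: s=2 (shortest), l=10 (longest), p+q=10
s + l = 12 vs p + q = 10
s + l > p + q → non-Grashof → no link fully rotates → triple-rocker

triple-rocker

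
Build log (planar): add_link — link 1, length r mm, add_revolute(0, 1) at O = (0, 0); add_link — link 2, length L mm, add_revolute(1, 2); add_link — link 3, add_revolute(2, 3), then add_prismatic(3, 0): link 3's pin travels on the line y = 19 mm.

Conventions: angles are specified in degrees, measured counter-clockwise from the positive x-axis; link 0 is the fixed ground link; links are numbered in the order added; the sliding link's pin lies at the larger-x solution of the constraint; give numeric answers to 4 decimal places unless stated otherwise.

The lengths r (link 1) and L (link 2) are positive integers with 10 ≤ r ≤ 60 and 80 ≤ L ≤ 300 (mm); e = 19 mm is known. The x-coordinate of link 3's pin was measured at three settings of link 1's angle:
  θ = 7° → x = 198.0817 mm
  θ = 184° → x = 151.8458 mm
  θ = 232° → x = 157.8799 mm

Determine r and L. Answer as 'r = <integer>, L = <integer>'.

constraint per measurement: (x − r cos θ)² + (r sin θ − e)² = L²
subtracting the θ₁ and θ₂ equations cancels the r² and L² terms:
r = (x₁² − x₂²) / (2[(x₁cos θ₁ + e sin θ₁) − (x₂cos θ₂ + e sin θ₂)]) = 23.0000 → r = 23
L² = (x₁ − r cos θ₁)² + (r sin θ₁ − e)² = 30976.0055 → L = 176.0000 → L = 176
check at θ₃=232°: x = 157.8799 (printed 157.8799) ✓

r = 23, L = 176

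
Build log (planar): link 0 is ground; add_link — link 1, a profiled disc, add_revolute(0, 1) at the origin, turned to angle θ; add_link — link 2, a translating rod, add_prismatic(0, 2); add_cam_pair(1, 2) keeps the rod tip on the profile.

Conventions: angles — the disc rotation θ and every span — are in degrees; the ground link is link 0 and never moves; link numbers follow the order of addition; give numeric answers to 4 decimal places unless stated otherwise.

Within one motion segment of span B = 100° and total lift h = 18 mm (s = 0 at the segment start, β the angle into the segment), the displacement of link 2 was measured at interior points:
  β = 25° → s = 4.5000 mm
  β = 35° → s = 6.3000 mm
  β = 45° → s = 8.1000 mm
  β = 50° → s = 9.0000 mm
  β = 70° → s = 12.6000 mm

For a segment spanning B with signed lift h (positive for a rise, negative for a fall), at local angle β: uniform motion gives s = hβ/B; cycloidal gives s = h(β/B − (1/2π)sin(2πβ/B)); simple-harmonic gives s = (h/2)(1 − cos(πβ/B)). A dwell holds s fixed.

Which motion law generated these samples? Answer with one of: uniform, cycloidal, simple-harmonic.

candidates at β/B = r: uniform s = h·r (linear in β); cycloidal s = h·(r − sin(2πr)/(2π)); simple-harmonic s = (h/2)(1 − cos(πr))
β=25°: printed 4.5000 | uniform 4.5000, cycloidal 1.6352, simple-harmonic 2.6360
β=35°: printed 6.3000 | uniform 6.3000, cycloidal 3.9823, simple-harmonic 4.9141
β=45°: printed 8.1000 | uniform 8.1000, cycloidal 7.2147, simple-harmonic 7.5921
β=50°: printed 9.0000 | uniform 9.0000, cycloidal 9.0000, simple-harmonic 9.0000
β=70°: printed 12.6000 | uniform 12.6000, cycloidal 15.3246, simple-harmonic 14.2901
only one law matches every sample → uniform

uniform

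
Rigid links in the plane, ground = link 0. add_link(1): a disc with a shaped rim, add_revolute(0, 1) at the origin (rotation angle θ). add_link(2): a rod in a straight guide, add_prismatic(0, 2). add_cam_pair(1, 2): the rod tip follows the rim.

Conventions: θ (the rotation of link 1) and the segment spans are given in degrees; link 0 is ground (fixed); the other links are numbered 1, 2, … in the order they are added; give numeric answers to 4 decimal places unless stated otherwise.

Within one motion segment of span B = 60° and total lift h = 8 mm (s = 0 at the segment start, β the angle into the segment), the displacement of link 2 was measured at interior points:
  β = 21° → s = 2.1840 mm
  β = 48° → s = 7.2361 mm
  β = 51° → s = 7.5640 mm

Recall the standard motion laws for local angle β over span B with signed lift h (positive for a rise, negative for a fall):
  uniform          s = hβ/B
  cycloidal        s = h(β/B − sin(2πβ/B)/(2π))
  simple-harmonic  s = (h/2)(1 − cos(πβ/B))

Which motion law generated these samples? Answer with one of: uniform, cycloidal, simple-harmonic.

candidates at β/B = r: uniform s = h·r (linear in β); cycloidal s = h·(r − sin(2πr)/(2π)); simple-harmonic s = (h/2)(1 − cos(πr))
β=21°: printed 2.1840 | uniform 2.8000, cycloidal 1.7699, simple-harmonic 2.1840
β=48°: printed 7.2361 | uniform 6.4000, cycloidal 7.6109, simple-harmonic 7.2361
β=51°: printed 7.5640 | uniform 6.8000, cycloidal 7.8301, simple-harmonic 7.5640
only one law matches every sample → simple-harmonic

simple-harmonic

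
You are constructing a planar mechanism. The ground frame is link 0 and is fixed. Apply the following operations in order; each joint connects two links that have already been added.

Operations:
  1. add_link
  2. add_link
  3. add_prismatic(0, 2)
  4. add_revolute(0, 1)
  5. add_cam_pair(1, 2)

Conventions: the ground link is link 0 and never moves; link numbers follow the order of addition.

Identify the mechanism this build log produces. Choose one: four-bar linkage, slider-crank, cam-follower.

links: 3 (incl. ground); joints: 1 revolute, 1 prismatic, 1 higher (cam) pair, forming one closed loop
3 links, revolute + prismatic + higher pair in one loop → cam-follower

cam-follower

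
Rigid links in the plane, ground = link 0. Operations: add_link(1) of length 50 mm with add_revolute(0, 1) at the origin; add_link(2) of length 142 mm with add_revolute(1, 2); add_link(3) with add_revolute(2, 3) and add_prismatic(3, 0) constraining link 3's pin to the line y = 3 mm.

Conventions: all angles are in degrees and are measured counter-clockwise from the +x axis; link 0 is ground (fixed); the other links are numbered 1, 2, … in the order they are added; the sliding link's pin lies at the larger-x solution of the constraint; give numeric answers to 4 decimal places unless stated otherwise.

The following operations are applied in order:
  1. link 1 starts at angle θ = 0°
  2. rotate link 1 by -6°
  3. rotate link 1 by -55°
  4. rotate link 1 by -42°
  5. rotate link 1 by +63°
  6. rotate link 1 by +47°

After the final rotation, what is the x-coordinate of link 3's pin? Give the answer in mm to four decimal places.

geometry: r = 50 mm, L = 142 mm, e = 3 mm; θ starts at 0°
rotate link 1 by -6°: θ ← 0° -6° = -6°
rotate link 1 by -55°: θ ← -6° -55° = -61°
rotate link 1 by -42°: θ ← -61° -42° = -103°
rotate link 1 by +63°: θ ← -103° +63° = -40°
rotate link 1 by +47°: θ ← -40° +47° = 7°
crank pin P = (r cos θ, r sin θ) = (49.627308, 6.093467)
h = r sin θ − e = 6.093467 − 3 = 3.093467
x = r cos θ + √(L² − h²) = 49.627308 + 141.966300 = 191.593608

191.5936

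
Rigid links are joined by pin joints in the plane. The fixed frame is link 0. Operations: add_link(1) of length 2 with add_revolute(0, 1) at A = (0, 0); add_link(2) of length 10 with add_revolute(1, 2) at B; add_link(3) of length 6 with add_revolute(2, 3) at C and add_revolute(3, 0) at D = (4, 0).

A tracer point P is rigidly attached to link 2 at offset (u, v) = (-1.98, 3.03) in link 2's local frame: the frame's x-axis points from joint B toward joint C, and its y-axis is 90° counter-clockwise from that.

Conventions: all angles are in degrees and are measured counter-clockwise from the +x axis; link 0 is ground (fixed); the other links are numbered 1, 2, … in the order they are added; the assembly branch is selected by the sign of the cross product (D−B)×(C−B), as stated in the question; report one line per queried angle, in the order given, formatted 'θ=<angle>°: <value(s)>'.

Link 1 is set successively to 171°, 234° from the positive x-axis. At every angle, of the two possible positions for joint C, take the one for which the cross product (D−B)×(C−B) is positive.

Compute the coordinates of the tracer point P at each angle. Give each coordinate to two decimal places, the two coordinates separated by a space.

A=(0,0), D=(4.00,0)
θ=171°: B = A + 2.00·(cos171°, sin171°) = (-1.9754, 0.3129)
θ=171°: |BD| = 5.9836
θ=171°: circle(B,10.00) ∩ circle(D,6.00): a=8.3398, h=5.5180
θ=171°:   candidates: C₊=(6.6415,5.3872) cross=33.017; C₋=(6.0645,-5.6337) cross=-33.017
θ=171°:   branch + wants cross > 0 → take C=(6.6415,5.3872) (cross=33.017)
θ=171°: ex = (C−B)/|BC| = (0.8617,0.5074); ey = (-0.5074,0.8617)
θ=171°: P = B + -1.98·ex + 3.03·ey = (-5.2191,1.9191)
θ=234°: B = A + 2.00·(cos234°, sin234°) = (-1.1756, -1.6180)
θ=234°: |BD| = 5.4226
θ=234°: circle(B,10.00) ∩ circle(D,6.00): a=8.6125, h=5.0818
θ=234°:   candidates: C₊=(5.5283,5.8021) cross=27.556; C₋=(8.5609,-3.8984) cross=-27.556
θ=234°:   branch + wants cross > 0 → take C=(5.5283,5.8021) (cross=27.556)
θ=234°: ex = (C−B)/|BC| = (0.6704,0.7420); ey = (-0.7420,0.6704)
θ=234°: P = B + -1.98·ex + 3.03·ey = (-4.7512,-1.0560)

θ=171°: -5.22 1.92
θ=234°: -4.75 -1.06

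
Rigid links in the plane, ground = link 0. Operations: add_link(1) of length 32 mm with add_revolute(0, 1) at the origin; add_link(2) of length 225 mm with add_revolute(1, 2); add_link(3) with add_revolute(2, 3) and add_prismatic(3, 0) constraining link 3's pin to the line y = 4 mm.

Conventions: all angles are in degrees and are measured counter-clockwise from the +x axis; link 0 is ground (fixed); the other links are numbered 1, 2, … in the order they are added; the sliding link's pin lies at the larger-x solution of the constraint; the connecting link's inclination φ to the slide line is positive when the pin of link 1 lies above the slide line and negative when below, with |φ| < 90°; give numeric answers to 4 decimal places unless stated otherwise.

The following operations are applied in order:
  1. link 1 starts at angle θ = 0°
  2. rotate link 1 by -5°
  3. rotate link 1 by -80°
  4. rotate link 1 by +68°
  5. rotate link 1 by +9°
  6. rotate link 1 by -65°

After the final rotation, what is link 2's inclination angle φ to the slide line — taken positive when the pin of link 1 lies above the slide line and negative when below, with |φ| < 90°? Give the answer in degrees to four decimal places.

geometry: r = 32 mm, L = 225 mm, e = 4 mm; θ starts at 0°
rotate link 1 by -5°: θ ← 0° -5° = -5°
rotate link 1 by -80°: θ ← -5° -80° = -85°
rotate link 1 by +68°: θ ← -85° +68° = -17°
rotate link 1 by +9°: θ ← -17° +9° = -8°
rotate link 1 by -65°: θ ← -8° -65° = -73°
h = r sin θ − e = -30.601752 − 4 = -34.601752
sin φ = h / L = -34.601752 / 225 = -0.15378557
φ = arcsin(-0.15378557) = -8.846370°

-8.8464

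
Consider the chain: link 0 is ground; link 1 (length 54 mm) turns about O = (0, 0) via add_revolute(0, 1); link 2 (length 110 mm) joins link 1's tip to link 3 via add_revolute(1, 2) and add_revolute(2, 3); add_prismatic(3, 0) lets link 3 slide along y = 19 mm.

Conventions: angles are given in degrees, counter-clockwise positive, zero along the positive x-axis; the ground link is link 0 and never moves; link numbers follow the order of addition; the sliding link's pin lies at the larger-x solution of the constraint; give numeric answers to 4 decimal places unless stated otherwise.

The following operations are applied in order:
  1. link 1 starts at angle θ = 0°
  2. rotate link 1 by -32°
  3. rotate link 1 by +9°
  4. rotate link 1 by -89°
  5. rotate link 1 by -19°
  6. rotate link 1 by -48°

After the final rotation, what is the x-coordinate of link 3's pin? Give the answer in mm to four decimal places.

geometry: r = 54 mm, L = 110 mm, e = 19 mm; θ starts at 0°
rotate link 1 by -32°: θ ← 0° -32° = -32°
rotate link 1 by +9°: θ ← -32° +9° = -23°
rotate link 1 by -89°: θ ← -23° -89° = -112°
rotate link 1 by -19°: θ ← -112° -19° = -131°
rotate link 1 by -48°: θ ← -131° -48° = -179°
crank pin P = (r cos θ, r sin θ) = (-53.991776, -0.942430)
h = r sin θ − e = -0.942430 − 19 = -19.942430
x = r cos θ + √(L² − h²) = -53.991776 + 108.177167 = 54.185392

54.1854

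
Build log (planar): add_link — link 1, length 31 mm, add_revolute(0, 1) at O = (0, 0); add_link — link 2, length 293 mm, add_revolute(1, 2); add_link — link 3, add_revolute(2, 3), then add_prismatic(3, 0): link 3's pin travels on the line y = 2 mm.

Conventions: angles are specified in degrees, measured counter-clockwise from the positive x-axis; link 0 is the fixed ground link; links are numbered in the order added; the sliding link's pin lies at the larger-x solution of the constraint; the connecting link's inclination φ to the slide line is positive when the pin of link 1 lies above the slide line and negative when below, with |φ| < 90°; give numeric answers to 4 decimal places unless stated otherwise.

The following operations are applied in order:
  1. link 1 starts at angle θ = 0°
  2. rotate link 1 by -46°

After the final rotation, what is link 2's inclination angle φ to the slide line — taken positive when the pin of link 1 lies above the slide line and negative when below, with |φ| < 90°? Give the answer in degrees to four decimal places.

geometry: r = 31 mm, L = 293 mm, e = 2 mm; θ starts at 0°
rotate link 1 by -46°: θ ← 0° -46° = -46°
h = r sin θ − e = -22.299534 − 2 = -24.299534
sin φ = h / L = -24.299534 / 293 = -0.08293356
φ = arcsin(-0.08293356) = -4.757207°

-4.7572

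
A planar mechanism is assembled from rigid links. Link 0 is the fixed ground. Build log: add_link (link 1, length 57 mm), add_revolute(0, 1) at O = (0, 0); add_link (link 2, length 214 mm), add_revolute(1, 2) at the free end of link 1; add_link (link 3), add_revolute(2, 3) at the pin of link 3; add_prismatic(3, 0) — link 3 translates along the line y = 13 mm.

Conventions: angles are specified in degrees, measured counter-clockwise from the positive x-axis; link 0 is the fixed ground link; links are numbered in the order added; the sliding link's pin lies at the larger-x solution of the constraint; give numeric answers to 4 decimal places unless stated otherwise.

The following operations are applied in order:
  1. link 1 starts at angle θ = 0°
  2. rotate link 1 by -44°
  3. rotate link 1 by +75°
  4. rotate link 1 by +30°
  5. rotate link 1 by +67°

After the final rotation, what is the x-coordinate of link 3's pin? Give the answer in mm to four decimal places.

geometry: r = 57 mm, L = 214 mm, e = 13 mm; θ starts at 0°
rotate link 1 by -44°: θ ← 0° -44° = -44°
rotate link 1 by +75°: θ ← -44° +75° = 31°
rotate link 1 by +30°: θ ← 31° +30° = 61°
rotate link 1 by +67°: θ ← 61° +67° = 128°
crank pin P = (r cos θ, r sin θ) = (-35.092704, 44.916613)
h = r sin θ − e = 44.916613 − 13 = 31.916613
x = r cos θ + √(L² − h²) = -35.092704 + 211.606545 = 176.513841

176.5138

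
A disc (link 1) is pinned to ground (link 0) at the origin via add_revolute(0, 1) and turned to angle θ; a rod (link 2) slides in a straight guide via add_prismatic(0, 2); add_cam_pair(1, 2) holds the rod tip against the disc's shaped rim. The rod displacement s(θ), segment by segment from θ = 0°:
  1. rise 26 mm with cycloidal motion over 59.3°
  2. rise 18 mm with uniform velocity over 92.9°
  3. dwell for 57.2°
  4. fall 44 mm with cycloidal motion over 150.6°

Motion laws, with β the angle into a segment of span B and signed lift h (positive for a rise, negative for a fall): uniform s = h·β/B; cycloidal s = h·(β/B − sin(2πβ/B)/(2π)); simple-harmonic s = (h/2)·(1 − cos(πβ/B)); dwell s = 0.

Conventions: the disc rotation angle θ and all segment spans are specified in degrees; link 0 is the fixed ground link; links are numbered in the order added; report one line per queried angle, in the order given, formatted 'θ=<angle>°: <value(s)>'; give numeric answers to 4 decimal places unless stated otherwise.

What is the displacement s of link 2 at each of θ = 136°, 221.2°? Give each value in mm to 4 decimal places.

segment 1 (0° to 59.3°, cycloidal, h = 26) is passed completely: s = 0.0000 + (26) = 26.0000
θ = 136° falls in segment 2 (59.3° to 152.2°, uniform, h = 18): β = 136 − 59.3 = 76.7°, B = 92.9°; Δs = 18·76.7/92.9 = 14.8611; s = 26.0000 + 14.8611 = 40.8611
segment 2 (59.3° to 152.2°, uniform, h = 18) is passed completely: s = 26.0000 + (18) = 44.0000
segment 3 (152.2° to 209.4°, dwell): s unchanged at 44.0000
θ = 221.2° falls in segment 4 (209.4° to 360°, cycloidal, h = -44): β = 221.2 − 209.4 = 11.8°, B = 150.6°; Δs = -44·(0.0784 − sin(2π·0.0784)/(2π)) = -0.1376; s = 44.0000 − 0.1376 = 43.8624

θ=136°: 40.8611
θ=221.2°: 43.8624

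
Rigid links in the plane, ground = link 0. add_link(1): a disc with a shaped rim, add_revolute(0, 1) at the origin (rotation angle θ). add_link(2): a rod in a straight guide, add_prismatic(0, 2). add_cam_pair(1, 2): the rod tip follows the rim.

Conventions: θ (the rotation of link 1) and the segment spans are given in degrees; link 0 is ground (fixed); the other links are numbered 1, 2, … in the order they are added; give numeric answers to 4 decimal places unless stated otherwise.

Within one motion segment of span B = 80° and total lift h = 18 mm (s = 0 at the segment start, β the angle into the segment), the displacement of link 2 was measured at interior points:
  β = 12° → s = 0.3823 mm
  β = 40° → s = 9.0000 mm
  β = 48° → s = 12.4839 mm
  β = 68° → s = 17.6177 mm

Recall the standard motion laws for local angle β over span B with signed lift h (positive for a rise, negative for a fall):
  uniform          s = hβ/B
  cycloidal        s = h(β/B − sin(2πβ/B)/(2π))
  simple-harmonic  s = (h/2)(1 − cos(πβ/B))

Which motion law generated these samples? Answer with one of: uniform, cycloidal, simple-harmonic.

candidates at β/B = r: uniform s = h·r (linear in β); cycloidal s = h·(r − sin(2πr)/(2π)); simple-harmonic s = (h/2)(1 − cos(πr))
β=12°: printed 0.3823 | uniform 2.7000, cycloidal 0.3823, simple-harmonic 0.9809
β=40°: printed 9.0000 | uniform 9.0000, cycloidal 9.0000, simple-harmonic 9.0000
β=48°: printed 12.4839 | uniform 10.8000, cycloidal 12.4839, simple-harmonic 11.7812
β=68°: printed 17.6177 | uniform 15.3000, cycloidal 17.6177, simple-harmonic 17.0191
only one law matches every sample → cycloidal

cycloidal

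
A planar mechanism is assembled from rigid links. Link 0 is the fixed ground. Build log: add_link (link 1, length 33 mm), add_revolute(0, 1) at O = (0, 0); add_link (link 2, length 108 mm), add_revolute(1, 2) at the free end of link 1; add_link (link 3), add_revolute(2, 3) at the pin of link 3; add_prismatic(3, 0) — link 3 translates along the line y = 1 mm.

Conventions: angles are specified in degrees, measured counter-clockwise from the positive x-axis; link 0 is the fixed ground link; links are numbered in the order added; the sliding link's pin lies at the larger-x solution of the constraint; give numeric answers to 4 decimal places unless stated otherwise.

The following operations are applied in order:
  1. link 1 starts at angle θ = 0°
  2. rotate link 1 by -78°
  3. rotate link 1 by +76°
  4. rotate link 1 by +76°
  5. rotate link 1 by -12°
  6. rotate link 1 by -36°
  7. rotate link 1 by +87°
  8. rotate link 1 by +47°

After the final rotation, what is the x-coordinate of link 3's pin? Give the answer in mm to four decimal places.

geometry: r = 33 mm, L = 108 mm, e = 1 mm; θ starts at 0°
rotate link 1 by -78°: θ ← 0° -78° = -78°
rotate link 1 by +76°: θ ← -78° +76° = -2°
rotate link 1 by +76°: θ ← -2° +76° = 74°
rotate link 1 by -12°: θ ← 74° -12° = 62°
rotate link 1 by -36°: θ ← 62° -36° = 26°
rotate link 1 by +87°: θ ← 26° +87° = 113°
rotate link 1 by +47°: θ ← 113° +47° = 160°
crank pin P = (r cos θ, r sin θ) = (-31.009856, 11.286665)
h = r sin θ − e = 11.286665 − 1 = 10.286665
x = r cos θ + √(L² − h²) = -31.009856 + 107.508997 = 76.499141

76.4991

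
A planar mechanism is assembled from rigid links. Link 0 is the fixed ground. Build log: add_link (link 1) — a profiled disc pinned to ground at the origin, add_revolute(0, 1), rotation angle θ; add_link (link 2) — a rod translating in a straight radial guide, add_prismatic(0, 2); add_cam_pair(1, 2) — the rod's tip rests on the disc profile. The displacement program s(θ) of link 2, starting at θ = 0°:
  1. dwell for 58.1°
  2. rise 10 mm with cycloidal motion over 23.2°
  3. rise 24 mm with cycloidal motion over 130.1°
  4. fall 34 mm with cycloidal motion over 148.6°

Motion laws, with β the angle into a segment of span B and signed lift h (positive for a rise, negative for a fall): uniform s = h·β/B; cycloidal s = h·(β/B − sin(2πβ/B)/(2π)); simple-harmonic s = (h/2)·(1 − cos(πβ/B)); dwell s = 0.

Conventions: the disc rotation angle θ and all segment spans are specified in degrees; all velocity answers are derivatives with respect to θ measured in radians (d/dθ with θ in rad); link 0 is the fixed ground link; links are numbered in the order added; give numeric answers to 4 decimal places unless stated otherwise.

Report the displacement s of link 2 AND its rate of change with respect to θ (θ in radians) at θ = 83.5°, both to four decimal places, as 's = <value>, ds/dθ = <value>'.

seg 1 [0°–58.1°] dwell: s stays 0.0000
seg 2 [58.1°–81.3°] cycloidal, h=10: full span → s += 10 → s = 10.0000
seg 3 [81.3°–211.4°] cycloidal, h=24: θ=83.5° here. β=2.2, B=130.1. 24·(0.0169 − sin(2π·0.0169)/(2π)) = 0.0008 → s = 10.0008
velocity in seg [81.3°–211.4°] (cycloidal), θ in radians: β = 2.2° = 0.0384 rad, B = 130.1° = 2.2707 rad; ds/dθ = (h/B)(1 − cos(2πβ/B)) = (24/2.2707)(1 − cos(2π·0.0169)) = 0.059603 mm/rad

s = 10.0008, ds/dθ = 0.0596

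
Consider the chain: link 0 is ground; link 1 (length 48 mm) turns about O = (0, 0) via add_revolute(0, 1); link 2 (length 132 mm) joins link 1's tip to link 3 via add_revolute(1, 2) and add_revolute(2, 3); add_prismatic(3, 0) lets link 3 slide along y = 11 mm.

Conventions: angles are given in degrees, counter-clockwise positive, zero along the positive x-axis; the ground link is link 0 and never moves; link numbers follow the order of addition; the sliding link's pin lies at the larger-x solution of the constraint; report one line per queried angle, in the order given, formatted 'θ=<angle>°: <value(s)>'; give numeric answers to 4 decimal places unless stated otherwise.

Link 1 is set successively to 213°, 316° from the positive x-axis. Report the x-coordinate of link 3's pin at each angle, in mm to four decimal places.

geometry: r = 48 mm, L = 132 mm, e = 11 mm
θ=213°: crank pin P = (r cos θ, r sin θ) = (-40.256187, -26.142674)
θ=213°: h = r sin θ − e = -26.142674 − 11 = -37.142674
θ=213°: x = r cos θ + √(L² − h²) = -40.256187 + 126.666577 = 86.410390
θ=316°: crank pin P = (r cos θ, r sin θ) = (34.528310, -33.343602)
θ=316°: h = r sin θ − e = -33.343602 − 11 = -44.343602
θ=316°: x = r cos θ + √(L² − h²) = 34.528310 + 124.328778 = 158.857088

θ=213°: 86.4104
θ=316°: 158.8571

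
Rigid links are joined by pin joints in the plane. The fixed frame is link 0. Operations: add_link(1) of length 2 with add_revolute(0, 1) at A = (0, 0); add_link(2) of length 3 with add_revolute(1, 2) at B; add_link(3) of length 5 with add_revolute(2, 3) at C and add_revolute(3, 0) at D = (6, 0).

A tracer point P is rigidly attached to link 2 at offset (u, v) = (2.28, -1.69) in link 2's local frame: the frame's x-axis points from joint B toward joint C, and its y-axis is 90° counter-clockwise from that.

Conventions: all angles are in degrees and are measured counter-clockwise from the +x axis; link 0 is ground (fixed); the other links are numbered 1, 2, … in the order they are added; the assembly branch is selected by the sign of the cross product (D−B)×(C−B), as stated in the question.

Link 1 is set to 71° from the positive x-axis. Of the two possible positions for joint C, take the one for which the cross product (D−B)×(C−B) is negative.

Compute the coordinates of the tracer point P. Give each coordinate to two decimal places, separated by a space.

A=(0,0), D=(6.00,0)
B = A + 2.00·(cos71°, sin71°) = (0.6511, 1.8910)
|BD| = 5.6733
circle(B,3.00) ∩ circle(D,5.00): a=1.4265, h=2.6391
  candidates: C₊=(2.8758,3.9037) cross=14.973; C₋=(1.1164,-1.0727) cross=-14.973
  branch - wants cross < 0 → take C=(1.1164,-1.0727) (cross=-14.973)
ex = (C−B)/|BC| = (0.1551,-0.9879); ey = (0.9879,0.1551)
P = B + 2.28·ex + -1.69·ey = (-0.6648,-0.6235)

-0.66 -0.62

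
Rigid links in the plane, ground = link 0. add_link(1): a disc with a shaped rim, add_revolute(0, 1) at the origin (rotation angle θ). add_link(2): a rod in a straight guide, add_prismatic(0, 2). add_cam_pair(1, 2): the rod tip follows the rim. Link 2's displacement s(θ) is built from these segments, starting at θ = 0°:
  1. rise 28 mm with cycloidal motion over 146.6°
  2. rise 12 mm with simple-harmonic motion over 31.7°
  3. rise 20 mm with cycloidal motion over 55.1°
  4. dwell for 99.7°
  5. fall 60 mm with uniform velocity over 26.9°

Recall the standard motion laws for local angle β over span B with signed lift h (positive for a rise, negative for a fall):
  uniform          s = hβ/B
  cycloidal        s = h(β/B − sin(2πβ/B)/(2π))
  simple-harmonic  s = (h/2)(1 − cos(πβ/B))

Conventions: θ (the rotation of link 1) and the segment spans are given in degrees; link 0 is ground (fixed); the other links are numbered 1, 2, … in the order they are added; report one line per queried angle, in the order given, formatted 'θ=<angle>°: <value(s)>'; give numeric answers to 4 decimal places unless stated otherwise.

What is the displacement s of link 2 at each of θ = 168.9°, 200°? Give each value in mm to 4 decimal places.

segment 1 (0° to 146.6°, cycloidal, h = 28) is passed completely: s = 0.0000 + (28) = 28.0000
θ = 168.9° falls in segment 2 (146.6° to 178.3°, simple-harmonic, h = 12): β = 168.9 − 146.6 = 22.3°, B = 31.7°; Δs = 12/2·(1 − cos(π·0.7035)) = 9.5794; s = 28.0000 + 9.5794 = 37.5794
segment 2 (146.6° to 178.3°, simple-harmonic, h = 12) is passed completely: s = 28.0000 + (12) = 40.0000
θ = 200° falls in segment 3 (178.3° to 233.4°, cycloidal, h = 20): β = 200 − 178.3 = 21.7°, B = 55.1°; Δs = 20·(0.3938 − sin(2π·0.3938)/(2π)) = 5.9072; s = 40.0000 + 5.9072 = 45.9072

θ=168.9°: 37.5794
θ=200°: 45.9072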